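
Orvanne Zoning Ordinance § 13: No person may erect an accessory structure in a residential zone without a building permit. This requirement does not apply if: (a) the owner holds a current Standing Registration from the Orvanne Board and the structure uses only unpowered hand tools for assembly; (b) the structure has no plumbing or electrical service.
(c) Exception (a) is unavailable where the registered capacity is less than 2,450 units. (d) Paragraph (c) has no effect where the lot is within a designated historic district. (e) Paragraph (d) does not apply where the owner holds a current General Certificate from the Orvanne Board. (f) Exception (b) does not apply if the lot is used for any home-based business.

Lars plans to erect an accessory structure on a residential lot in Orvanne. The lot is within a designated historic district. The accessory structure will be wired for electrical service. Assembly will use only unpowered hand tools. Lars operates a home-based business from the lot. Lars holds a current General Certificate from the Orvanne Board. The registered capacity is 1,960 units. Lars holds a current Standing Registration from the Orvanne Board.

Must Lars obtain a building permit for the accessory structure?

Exception (a): a current Standing Registration is held; assembly uses only hand tools — every condition holds. But: (c) is engaged — the registered capacity is 1,960 units, less than the 2,450 units limit. (d) would limit (c) — the lot is in a historic district — but (e) sets (d) aside: (e) operates against (d): a current General Certificate is held. So (a) is unavailable.
Exception (b) requires that the structure has no plumbing or electrical service; but electrical service is planned, so (b) is unavailable.
No exception displaces § 13.

Yes — Lars must obtain a building permit.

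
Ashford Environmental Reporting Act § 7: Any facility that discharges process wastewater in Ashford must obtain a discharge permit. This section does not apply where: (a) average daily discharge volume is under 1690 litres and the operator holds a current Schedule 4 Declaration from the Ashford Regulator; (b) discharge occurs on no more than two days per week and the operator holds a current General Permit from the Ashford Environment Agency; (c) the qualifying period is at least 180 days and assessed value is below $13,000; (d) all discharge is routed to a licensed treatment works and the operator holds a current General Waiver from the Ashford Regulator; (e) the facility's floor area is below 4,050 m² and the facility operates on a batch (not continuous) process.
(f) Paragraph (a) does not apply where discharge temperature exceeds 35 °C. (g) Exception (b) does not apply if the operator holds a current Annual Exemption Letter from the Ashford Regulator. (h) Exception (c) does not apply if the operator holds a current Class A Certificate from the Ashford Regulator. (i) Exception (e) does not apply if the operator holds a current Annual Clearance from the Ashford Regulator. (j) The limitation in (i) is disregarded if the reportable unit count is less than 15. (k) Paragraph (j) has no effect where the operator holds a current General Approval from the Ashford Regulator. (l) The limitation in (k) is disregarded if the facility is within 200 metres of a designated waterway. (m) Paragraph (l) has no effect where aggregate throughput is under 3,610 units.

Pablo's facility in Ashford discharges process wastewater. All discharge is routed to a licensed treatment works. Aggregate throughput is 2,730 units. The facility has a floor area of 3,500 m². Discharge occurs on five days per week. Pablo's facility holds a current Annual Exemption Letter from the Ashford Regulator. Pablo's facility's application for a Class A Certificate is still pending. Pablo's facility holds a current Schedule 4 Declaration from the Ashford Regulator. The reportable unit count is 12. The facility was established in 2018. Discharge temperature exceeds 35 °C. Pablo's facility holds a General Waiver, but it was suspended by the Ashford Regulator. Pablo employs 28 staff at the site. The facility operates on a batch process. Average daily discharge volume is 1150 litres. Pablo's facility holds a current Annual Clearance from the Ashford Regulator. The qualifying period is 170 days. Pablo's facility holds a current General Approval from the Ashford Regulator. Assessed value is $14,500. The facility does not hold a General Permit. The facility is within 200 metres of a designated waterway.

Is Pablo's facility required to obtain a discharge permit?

Exception (a) is satisfied on its face — average daily discharge volume is 1150 litres, under the 1690 litres limit; a current Schedule 4 Declaration is held. Turning to paragraph (f): (f) operates against (a): discharge temperature exceeds 35 °C. So (a) is unavailable.
Exception (b) requires that discharge occurs on no more than two days per week; but discharge occurs on five days per week, so (b) is unavailable.
Exception (c) requires that the qualifying period is at least 180 days; but the qualifying period is 170 days, short of 180 days, so (c) is unavailable.
Exception (d) requires that the operator holds a current General Waiver from the Ashford Regulator; but the General Waiver is not current, so (d) is unavailable.
All of (e)'s requirements are met (the facility's floor area is 3,500 m², below the 4,050 m² limit; the facility operates on a batch process). But: (i) operates — a current Annual Clearance is held. (j) would limit (i) — the reportable unit count is 12, less than the 15 limit — but (k) sets (j) aside: (k) operates against (j): a current General Approval is held. (l) would limit (k) — the facility is within 200 m of a designated waterway — but (m) sets (l) aside: (m) applies — aggregate throughput is 2,730 units, under the 3,610 units limit. Exception (e) does not apply.
Every exception is unavailable, so the rule governs.

Yes — Pablo's facility must obtain a discharge permit.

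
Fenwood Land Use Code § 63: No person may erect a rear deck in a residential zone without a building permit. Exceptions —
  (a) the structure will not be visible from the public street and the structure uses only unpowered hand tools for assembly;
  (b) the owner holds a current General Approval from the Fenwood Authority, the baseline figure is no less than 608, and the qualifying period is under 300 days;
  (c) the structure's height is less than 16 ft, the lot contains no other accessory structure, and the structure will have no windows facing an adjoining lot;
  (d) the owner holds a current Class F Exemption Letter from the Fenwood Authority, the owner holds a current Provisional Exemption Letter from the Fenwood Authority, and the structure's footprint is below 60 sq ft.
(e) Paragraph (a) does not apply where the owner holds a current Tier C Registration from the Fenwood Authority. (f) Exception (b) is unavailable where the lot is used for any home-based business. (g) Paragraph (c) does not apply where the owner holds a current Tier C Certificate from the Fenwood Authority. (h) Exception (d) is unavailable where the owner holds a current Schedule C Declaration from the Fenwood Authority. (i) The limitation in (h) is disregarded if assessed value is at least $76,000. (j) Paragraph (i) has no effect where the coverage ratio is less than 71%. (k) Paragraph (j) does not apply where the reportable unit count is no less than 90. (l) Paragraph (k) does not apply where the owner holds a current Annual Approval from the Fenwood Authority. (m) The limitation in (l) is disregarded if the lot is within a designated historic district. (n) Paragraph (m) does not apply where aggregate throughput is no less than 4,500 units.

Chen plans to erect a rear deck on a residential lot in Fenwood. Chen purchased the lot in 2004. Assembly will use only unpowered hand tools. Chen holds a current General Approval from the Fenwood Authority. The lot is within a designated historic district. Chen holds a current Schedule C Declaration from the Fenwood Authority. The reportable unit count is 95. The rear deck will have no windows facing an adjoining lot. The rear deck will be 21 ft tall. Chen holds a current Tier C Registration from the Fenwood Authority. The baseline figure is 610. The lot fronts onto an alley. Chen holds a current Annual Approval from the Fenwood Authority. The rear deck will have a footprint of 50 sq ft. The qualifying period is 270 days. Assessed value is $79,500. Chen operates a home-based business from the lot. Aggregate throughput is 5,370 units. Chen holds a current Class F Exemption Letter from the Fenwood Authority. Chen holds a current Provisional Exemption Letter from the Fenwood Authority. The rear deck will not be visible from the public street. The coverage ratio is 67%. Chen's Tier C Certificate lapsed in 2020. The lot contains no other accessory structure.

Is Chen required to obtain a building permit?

Exception (a): the structure will not be visible from the street; assembly uses only hand tools — every condition holds. Turning to paragraph (e): (e) is engaged — a current Tier C Registration is held. So (a) is unavailable.
Exception (b) is satisfied on its face — a current General Approval is held; the baseline figure is 610, meeting the 608 threshold; the qualifying period is 270 days, under the 300 days limit. Turning to paragraph (f): (f) applies — a home-based business operates on the lot. So (b) is unavailable.
Exception (c) requires that the structure's height is less than 16 ft; but the structure's height is 21 ft, not less than 16 ft, so (c) is unavailable.
All of (d)'s requirements are met (a current Class F Exemption Letter is held; a current Provisional Exemption Letter is held; the structure's footprint is 50 sq ft, below the 60 sq ft limit). But applying paragraphs (h)–(n): (h) is engaged — a current Schedule C Declaration is held. (i) is triggered (assessed value is $79,500, meeting the $76,000 threshold), but yields to (j): (j) is triggered — the coverage ratio is 67%, less than the 71% limit. (k) is triggered (the reportable unit count is 95, meeting the 90 threshold), but is set aside by (l): (l) is triggered — a current Annual Approval is held. (m) would limit (l) — the lot is in a historic district — but (n) sets (m) aside: (n) operates — aggregate throughput is 5,370 units, meeting the 4,500 units threshold. (d) is therefore removed.
No exception applies. The general rule governs.

Yes — Chen must obtain a building permit.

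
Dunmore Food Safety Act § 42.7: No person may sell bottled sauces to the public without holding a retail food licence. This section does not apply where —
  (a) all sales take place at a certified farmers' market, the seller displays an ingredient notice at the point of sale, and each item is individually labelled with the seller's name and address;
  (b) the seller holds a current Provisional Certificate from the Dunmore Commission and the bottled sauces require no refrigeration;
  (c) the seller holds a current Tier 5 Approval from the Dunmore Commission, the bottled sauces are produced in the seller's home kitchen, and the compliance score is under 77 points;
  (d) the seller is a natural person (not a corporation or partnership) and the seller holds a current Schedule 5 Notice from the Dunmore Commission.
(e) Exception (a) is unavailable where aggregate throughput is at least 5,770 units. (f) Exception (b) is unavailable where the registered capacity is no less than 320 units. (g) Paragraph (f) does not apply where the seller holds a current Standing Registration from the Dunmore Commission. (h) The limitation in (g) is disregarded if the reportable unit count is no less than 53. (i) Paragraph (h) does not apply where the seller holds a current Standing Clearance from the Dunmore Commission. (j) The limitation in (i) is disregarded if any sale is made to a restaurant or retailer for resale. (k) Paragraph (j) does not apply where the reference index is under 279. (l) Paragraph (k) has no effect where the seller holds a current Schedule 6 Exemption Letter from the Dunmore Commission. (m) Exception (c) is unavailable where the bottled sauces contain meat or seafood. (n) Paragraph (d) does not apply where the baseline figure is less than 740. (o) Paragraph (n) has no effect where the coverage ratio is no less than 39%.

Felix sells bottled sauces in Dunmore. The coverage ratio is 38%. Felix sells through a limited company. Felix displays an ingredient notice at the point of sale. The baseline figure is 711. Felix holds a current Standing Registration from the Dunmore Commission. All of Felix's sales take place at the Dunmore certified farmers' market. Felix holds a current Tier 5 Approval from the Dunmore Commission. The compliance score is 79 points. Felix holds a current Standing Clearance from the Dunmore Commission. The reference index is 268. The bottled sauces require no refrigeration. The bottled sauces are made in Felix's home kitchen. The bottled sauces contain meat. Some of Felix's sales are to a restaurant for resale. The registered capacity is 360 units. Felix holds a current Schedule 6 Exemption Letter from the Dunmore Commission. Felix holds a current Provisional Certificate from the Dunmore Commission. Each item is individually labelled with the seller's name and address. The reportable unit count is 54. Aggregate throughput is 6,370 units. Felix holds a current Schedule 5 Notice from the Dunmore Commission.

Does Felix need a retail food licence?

Yes — Felix must hold a retail food licence.

Exception (a) is satisfied on its face — all sales are at a certified farmers' market; an ingredient notice is displayed; items are individually labelled. However, paragraph (e) must be considered: (e) operates against (a): aggregate throughput is 6,370 units, meeting the 5,770 units threshold. So (a) is unavailable.
Exception (b): a current Provisional Certificate is held; the bottled sauces are shelf-stable — every condition holds. Turning to paragraphs (f)–(l): (f) operates against (b): the registered capacity is 360 units, meeting the 320 units threshold. (g) is triggered (a current Standing Registration is held), but is overridden by (h): (h) operates against (g): the reportable unit count is 54, meeting the 53 threshold. (i) is triggered (a current Standing Clearance is held), but is overridden by (j): (j) operates — some sales are to a restaurant for resale. (k) operates (the reference index is 268, under the 279 limit), but is displaced by (l): (l) operates against (k): a current Schedule 6 Exemption Letter is held. So (b) is unavailable.
Exception (c) fails — the compliance score is 79 points, not under 77 points.
Exception (d) requires that the seller is a natural person (not a corporation or partnership); but the seller operates through a limited company, so (d) is unavailable.
No exception applies. The general rule governs.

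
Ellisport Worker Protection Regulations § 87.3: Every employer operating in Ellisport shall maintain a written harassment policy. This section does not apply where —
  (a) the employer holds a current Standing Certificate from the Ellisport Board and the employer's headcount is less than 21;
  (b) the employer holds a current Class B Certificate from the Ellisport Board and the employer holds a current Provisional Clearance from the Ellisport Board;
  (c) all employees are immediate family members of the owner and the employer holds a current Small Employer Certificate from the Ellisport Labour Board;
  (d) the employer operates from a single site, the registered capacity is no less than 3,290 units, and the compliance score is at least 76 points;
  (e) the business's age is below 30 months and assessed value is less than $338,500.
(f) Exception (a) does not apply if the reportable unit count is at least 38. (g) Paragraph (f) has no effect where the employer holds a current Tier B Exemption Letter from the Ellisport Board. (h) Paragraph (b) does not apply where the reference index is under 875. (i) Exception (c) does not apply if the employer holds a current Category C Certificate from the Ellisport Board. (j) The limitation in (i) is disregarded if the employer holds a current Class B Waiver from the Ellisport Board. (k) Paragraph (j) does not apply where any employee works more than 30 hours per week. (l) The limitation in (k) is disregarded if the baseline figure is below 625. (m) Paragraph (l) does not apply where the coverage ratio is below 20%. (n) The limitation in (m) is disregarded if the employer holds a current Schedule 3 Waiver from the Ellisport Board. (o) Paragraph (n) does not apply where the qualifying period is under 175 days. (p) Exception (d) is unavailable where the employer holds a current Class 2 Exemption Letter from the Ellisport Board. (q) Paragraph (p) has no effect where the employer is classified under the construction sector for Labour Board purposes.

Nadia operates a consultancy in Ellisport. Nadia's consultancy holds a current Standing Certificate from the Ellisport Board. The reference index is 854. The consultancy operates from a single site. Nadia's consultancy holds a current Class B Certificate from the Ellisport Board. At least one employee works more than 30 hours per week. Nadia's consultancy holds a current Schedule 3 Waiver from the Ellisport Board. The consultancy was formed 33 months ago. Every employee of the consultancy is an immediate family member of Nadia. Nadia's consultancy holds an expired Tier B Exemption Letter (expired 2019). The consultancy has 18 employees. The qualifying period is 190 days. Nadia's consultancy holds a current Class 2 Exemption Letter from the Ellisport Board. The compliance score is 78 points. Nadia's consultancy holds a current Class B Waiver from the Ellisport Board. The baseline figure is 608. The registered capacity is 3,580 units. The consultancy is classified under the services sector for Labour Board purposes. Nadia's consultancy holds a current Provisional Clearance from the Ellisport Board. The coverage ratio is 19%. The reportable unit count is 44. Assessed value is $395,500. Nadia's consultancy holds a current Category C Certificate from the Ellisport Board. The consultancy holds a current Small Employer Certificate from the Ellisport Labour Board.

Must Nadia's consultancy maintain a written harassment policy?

No — exception (c) applies; Nadia's consultancy is not required to maintain a written harassment policy.

Exception (a): a current Standing Certificate is held; the employer's headcount is 18, less than the 21 limit — every condition holds. But: (f) operates — the reportable unit count is 44, meeting the 38 threshold. (g) is not triggered (no current Tier B Exemption Letter is held), so (f) stands. (a) is therefore removed.
Exception (b): a current Class B Certificate is held; a current Provisional Clearance is held — every condition holds. Turning to paragraph (h): (h) operates against (b): the reference index is 854, under the 875 limit. Exception (b) does not apply.
All of (c)'s requirements are met (every employee is an immediate family member; a current Small Employer Certificate is held). Under paragraphs (i)–(o): (i) would limit (c) — a current Category C Certificate is held — but (j) sets (i) aside: (j) operates against (i): a current Class B Waiver is held. (k) would limit (j) — at least one employee exceeds 30 hours/week — but (l) sets (k) aside: (l) is engaged — the baseline figure is 608, below the 625 limit. (m) is engaged (the coverage ratio is 19%, below the 20% limit), but yields to (n): (n) operates — a current Schedule 3 Waiver is held. (o), which would lift (n), is inapplicable — the qualifying period is 190 days, not under 175 days. So (c) applies.
All of (d)'s requirements are met (the employer operates from a single site; the registered capacity is 3,580 units, meeting the 3,290 units threshold; the compliance score is 78 points, meeting the 76 points threshold). But applying paragraphs (p)–(q): (p) operates against (d): a current Class 2 Exemption Letter is held. (q) is not engaged (the consultancy is classified under the services sector), so (p) stands. (d) is therefore removed.
Exception (e) fails — the business's age is 33 months, not below 30 months.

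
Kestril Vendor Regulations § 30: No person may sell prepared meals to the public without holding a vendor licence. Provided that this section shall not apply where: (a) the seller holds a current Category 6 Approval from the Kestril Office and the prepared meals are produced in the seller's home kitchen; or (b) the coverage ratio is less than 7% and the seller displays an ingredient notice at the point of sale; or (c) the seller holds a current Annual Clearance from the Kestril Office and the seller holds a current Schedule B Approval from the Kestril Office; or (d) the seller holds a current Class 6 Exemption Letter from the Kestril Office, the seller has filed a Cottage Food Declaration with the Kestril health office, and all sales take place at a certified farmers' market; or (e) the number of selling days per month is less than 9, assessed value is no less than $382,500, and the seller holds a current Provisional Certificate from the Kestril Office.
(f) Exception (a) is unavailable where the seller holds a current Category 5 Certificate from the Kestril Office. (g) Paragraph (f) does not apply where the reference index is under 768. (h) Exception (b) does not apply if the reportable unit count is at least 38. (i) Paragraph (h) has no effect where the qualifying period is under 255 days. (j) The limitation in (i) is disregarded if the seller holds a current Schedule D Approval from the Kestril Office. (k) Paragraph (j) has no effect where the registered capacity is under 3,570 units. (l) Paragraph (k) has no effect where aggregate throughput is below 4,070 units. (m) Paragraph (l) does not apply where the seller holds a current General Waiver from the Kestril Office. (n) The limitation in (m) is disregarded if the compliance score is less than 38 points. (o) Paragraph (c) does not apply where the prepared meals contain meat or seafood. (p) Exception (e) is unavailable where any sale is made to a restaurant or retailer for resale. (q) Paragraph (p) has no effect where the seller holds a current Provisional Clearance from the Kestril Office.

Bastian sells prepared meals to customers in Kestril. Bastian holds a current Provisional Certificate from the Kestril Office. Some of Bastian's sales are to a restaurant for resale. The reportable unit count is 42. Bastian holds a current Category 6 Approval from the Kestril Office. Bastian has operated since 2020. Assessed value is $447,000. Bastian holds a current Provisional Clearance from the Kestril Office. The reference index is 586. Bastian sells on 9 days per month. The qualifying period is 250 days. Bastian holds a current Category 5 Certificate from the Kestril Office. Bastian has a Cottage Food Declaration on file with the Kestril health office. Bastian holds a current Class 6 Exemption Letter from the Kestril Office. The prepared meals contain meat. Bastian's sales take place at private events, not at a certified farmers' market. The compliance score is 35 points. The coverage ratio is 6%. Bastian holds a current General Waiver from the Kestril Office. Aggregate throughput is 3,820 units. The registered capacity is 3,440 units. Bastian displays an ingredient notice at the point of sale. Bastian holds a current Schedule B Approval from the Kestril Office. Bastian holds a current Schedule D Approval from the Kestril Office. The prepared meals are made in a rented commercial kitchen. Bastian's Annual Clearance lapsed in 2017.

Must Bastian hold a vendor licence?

Exception (a) fails — the prepared meals are made in a commercial kitchen, not a home kitchen.
All of (b)'s requirements are met (the coverage ratio is 6%, less than the 7% limit; an ingredient notice is displayed). Turning to paragraphs (h)–(n): (h) operates against (b): the reportable unit count is 42, meeting the 38 threshold. (i) is triggered (the qualifying period is 250 days, under the 255 days limit), but is displaced by (j): (j) operates against (i): a current Schedule D Approval is held. (k) would limit (j) — the registered capacity is 3,440 units, under the 3,570 units limit — but (l) sets (k) aside: (l) applies — aggregate throughput is 3,820 units, below the 4,070 units limit. (m) would limit (l) — a current General Waiver is held — but (n) sets (m) aside: (n) operates against (m): the compliance score is 35 points, less than the 38 points limit. So (b) is unavailable.
Exception (c) requires that the seller holds a current Annual Clearance from the Kestril Office; but there is no Annual Clearance in force, so (c) is unavailable.
Exception (d) fails — sales are at private events, not a certified farmers' market.
Exception (e) fails — the number of selling days per month is 9, not less than 9.
No exception is made out. Bastian falls within the general rule.

Yes — Bastian must hold a vendor licence.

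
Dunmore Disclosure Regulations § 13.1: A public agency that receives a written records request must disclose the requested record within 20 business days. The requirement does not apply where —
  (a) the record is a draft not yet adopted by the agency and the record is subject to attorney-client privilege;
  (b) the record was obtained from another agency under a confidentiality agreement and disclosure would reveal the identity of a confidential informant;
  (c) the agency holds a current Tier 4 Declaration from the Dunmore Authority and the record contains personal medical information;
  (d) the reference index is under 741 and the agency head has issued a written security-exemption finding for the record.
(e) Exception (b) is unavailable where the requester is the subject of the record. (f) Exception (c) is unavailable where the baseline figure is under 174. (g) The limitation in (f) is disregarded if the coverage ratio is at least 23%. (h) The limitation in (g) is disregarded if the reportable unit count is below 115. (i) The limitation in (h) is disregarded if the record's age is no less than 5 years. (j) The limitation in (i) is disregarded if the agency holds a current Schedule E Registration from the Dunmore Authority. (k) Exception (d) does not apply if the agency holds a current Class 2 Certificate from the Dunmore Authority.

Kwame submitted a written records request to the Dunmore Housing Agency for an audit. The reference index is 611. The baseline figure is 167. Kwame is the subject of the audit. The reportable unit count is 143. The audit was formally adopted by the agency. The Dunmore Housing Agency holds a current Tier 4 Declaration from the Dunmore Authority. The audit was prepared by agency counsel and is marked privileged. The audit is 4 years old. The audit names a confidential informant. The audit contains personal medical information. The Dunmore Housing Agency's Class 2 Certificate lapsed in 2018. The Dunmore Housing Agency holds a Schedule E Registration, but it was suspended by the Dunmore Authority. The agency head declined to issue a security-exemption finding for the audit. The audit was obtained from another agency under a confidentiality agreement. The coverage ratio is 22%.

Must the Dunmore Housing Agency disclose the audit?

Yes — the Dunmore Housing Agency must disclose the audit.

Exception (a) does not apply: the audit has been formally adopted.
All of (b)'s requirements are met (the audit was obtained under a confidentiality agreement; the audit names a confidential informant). However, paragraph (e) must be considered: (e) operates against (b): Kwame is the subject of the audit. (b) is therefore removed.
Exception (c): a current Tier 4 Declaration is held; the audit contains personal medical information — every condition holds. However, paragraphs (f)–(j) must be considered: (f) is engaged — the baseline figure is 167, under the 174 limit. (g) is inapplicable (the coverage ratio is 22%, short of 23%), so (f) stands. So (c) is unavailable.
Exception (d) requires that the agency head has issued a written security-exemption finding for the record; but the agency head declined to issue a security-exemption finding, so (d) is unavailable.
None of the exceptions is available; § 13.1 applies in full.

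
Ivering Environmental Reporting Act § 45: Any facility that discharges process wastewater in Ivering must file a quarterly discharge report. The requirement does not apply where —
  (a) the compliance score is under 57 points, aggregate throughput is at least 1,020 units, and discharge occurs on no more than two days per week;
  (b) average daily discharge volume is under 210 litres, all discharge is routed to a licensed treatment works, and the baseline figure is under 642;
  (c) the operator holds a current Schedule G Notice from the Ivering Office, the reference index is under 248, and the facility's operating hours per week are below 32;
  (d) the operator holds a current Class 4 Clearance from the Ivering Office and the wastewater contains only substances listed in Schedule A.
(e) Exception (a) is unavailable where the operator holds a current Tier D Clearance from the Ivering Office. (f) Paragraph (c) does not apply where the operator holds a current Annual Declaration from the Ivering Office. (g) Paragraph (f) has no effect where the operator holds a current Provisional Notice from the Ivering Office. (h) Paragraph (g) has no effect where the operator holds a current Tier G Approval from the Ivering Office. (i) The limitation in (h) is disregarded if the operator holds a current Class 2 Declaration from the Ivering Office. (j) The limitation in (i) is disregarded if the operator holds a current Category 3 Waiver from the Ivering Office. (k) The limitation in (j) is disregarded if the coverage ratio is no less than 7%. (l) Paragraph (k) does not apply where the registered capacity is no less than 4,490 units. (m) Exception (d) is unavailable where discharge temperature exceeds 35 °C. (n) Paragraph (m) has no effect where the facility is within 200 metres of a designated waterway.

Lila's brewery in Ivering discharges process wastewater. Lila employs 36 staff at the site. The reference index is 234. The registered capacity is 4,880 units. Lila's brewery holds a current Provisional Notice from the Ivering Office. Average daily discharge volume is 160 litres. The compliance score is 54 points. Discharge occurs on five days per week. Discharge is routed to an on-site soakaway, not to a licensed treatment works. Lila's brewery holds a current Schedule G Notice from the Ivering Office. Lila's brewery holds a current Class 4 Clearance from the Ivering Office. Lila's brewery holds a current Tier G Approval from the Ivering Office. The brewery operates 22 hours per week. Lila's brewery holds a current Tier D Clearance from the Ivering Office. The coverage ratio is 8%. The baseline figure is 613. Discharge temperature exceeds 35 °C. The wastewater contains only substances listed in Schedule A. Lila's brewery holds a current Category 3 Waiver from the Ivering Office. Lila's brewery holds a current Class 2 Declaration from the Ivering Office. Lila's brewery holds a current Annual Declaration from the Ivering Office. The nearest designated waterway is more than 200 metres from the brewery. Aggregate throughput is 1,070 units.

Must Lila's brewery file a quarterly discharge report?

Exception (a) fails — discharge occurs on five days per week.
Exception (b) does not apply: discharge is not routed to a licensed treatment works.
All of (c)'s requirements are met (a current Schedule G Notice is held; the reference index is 234, under the 248 limit; the facility's operating hours per week are 22, below the 32 limit). However, paragraphs (f)–(l) must be considered: (f) operates — a current Annual Declaration is held. (g) operates (a current Provisional Notice is held), but is overridden by (h): (h) is engaged — a current Tier G Approval is held. (i) is triggered (a current Class 2 Declaration is held), but is itself disapplied by (j): (j) operates against (i): a current Category 3 Waiver is held. (k) would limit (j) — the coverage ratio is 8%, meeting the 7% threshold — but (l) sets (k) aside: (l) operates — the registered capacity is 4,880 units, meeting the 4,490 units threshold. (c) is therefore removed.
Exception (d)'s conditions are all satisfied: a current Class 4 Clearance is held; the wastewater is Schedule-A-only. Turning to paragraphs (m)–(n): (m) operates against (d): discharge temperature exceeds 35 °C. (n) is not triggered (the brewery is more than 200 m from any designated waterway), so (m) stands. Exception (d) does not apply.
No exception applies. The general rule governs.

Yes — Lila's brewery must file a quarterly discharge report.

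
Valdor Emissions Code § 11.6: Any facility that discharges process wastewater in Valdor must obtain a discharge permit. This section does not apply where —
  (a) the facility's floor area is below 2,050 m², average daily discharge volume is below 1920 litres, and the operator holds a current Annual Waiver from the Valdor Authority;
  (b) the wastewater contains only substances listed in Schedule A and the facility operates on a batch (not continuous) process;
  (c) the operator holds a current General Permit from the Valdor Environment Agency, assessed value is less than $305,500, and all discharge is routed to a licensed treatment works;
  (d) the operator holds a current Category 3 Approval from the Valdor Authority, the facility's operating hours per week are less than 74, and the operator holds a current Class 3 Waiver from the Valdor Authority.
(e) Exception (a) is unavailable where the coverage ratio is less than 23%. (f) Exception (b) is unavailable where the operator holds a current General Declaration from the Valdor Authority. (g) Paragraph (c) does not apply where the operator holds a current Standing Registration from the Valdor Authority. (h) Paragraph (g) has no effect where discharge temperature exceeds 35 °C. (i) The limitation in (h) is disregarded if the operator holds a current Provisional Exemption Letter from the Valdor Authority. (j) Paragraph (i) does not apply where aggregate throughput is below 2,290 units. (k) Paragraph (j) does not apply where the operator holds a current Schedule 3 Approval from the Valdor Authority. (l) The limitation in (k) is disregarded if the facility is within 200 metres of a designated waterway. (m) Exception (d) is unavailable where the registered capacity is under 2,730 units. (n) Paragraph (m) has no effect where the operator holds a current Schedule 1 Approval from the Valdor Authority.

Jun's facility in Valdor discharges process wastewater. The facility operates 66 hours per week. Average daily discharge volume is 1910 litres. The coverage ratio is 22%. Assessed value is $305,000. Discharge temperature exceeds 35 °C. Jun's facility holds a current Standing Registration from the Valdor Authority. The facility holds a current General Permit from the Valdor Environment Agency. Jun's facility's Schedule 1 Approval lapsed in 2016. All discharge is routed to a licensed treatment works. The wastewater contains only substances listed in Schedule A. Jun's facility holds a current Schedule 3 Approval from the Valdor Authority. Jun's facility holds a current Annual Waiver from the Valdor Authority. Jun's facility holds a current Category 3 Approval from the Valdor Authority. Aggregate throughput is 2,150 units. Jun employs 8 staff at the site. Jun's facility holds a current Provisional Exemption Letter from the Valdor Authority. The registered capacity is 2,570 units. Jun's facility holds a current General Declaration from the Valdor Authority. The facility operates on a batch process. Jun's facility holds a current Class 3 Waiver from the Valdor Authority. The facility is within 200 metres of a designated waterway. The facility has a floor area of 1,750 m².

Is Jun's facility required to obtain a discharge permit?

Exception (a)'s conditions are all satisfied: the facility's floor area is 1,750 m², below the 2,050 m² limit; average daily discharge volume is 1910 litres, below the 1920 litres limit; a current Annual Waiver is held. However, paragraph (e) must be considered: (e) operates against (a): the coverage ratio is 22%, less than the 23% limit. (a) is therefore removed.
Exception (b) is satisfied on its face — the wastewater is Schedule-A-only; the facility operates on a batch process. But: (f) operates against (b): a current General Declaration is held. So (b) is unavailable.
Exception (c)'s conditions are all satisfied: a current General Permit is held; assessed value is $305,000, less than the $305,500 limit; discharge is routed to a licensed treatment works. Under paragraphs (g)–(l): (g) would limit (c) — a current Standing Registration is held — but (h) sets (g) aside: (h) is engaged — discharge temperature exceeds 35 °C. (i) applies (a current Provisional Exemption Letter is held), but is itself disapplied by (j): (j) operates against (i): aggregate throughput is 2,150 units, below the 2,290 units limit. (k) operates (a current Schedule 3 Approval is held), but is set aside by (l): (l) operates against (k): the facility is within 200 m of a designated waterway. Exception (c) stands.
Exception (d): a current Category 3 Approval is held; the facility's operating hours per week are 66, less than the 74 limit; a current Class 3 Waiver is held — every condition holds. But applying paragraphs (m)–(n): (m) applies — the registered capacity is 2,570 units, under the 2,730 units limit. (n), which would lift (m), is not triggered — no current Schedule 1 Approval is held. Exception (d) does not apply.

No — exception (c) applies; Jun's facility is not required to obtain a discharge permit.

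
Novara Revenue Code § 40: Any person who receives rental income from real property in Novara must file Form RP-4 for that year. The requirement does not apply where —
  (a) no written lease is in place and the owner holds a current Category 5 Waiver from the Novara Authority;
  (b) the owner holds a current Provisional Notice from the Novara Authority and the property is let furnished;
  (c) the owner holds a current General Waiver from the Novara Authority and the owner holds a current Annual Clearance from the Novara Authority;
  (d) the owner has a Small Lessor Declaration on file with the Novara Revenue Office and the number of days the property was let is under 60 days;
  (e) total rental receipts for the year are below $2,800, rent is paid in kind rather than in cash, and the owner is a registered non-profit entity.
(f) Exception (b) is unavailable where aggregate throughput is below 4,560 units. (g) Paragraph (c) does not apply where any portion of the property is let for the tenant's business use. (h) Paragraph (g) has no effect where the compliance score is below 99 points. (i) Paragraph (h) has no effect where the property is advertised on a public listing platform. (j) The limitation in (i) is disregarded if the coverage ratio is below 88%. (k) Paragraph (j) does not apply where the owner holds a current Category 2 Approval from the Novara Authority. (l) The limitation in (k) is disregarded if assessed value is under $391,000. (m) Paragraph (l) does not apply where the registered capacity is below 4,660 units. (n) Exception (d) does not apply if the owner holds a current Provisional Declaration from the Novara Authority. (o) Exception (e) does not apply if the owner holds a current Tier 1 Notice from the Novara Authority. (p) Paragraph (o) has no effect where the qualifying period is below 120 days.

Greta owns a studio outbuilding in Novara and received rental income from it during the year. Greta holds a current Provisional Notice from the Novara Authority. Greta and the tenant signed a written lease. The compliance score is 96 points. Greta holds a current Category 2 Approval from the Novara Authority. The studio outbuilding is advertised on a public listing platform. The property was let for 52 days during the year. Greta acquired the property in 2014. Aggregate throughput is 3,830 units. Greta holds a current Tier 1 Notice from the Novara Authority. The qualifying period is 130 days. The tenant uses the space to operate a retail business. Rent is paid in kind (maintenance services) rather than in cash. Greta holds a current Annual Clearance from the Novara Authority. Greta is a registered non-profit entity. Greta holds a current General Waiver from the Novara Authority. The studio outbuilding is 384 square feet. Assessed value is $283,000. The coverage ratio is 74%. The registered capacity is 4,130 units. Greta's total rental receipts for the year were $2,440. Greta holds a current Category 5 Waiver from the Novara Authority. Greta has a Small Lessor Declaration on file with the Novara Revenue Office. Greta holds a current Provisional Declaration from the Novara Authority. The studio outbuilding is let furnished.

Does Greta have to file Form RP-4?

Yes — Greta must file Form RP-4.

Exception (a) requires that no written lease is in place; but a written lease is in place, so (a) is unavailable.
Exception (b)'s conditions are all satisfied: a current Provisional Notice is held; the property is let furnished. But: (f) applies — aggregate throughput is 3,830 units, below the 4,560 units limit. Exception (b) does not apply.
Exception (c) is satisfied on its face — a current General Waiver is held; a current Annual Clearance is held. But applying paragraphs (g)–(m): (g) applies — the space is let for business use. (h) applies (the compliance score is 96 points, below the 99 points limit), but is overridden by (i): (i) operates against (h): the property is publicly advertised. (j) is triggered (the coverage ratio is 74%, below the 88% limit), but yields to (k): (k) operates — a current Category 2 Approval is held. (l) operates (assessed value is $283,000, under the $391,000 limit), but yields to (m): (m) operates against (l): the registered capacity is 4,130 units, below the 4,660 units limit. So (c) is unavailable.
Exception (d)'s conditions are all satisfied: a Small Lessor Declaration is on file; the number of days the property was let is 52 days, under the 60 days limit. But applying paragraph (n): (n) is engaged — a current Provisional Declaration is held. Exception (d) does not apply.
Exception (e) is satisfied on its face — total rental receipts for the year are $2,440, below the $2,800 limit; rent is paid in kind; Greta is a registered non-profit. However, paragraphs (o)–(p) must be considered: (o) operates against (e): a current Tier 1 Notice is held. (p), which would lift (o), does not operate here — the qualifying period is 130 days, not below 120 days. (e) is therefore removed.
Every exception is unavailable, so the rule governs.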